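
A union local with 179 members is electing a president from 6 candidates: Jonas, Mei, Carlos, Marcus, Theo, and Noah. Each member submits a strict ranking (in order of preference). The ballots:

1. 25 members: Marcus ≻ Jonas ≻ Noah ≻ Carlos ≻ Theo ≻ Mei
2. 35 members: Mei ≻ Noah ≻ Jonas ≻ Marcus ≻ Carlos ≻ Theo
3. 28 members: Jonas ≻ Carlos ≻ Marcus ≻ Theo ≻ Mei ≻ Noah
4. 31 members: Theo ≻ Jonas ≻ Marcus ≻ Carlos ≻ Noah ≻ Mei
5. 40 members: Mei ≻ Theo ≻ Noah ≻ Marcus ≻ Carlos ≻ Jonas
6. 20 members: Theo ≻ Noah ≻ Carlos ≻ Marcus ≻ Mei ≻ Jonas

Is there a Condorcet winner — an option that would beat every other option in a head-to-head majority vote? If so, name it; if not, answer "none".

Theo vs Jonas: 91–88 for Theo.
Theo vs Mei: 104–75 for Theo.
Theo vs Carlos: 91–88 for Theo.
Theo vs Marcus: 91–88 for Theo.
Theo vs Noah: 119–60 for Theo.
Theo beats every other option head-to-head.

Theo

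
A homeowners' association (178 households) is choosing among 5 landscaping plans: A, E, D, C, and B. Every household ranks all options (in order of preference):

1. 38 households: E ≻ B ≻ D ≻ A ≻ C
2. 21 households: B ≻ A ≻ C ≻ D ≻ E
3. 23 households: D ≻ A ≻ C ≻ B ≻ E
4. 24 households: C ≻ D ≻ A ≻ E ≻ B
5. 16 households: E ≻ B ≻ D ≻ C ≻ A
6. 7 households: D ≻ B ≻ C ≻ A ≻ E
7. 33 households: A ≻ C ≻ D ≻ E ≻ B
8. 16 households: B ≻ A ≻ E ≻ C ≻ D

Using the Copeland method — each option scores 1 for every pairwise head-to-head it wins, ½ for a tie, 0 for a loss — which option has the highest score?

B

A: beats E and C; loses to D and B → score 2.
E: beats B; loses to A, D, and C → score 1.
D: beats A and E; loses to C and B → score 2.
C: beats E and D; loses to A and B → score 2.
B: beats A, D, and C; loses to E → score 3.
B has the best pairwise record.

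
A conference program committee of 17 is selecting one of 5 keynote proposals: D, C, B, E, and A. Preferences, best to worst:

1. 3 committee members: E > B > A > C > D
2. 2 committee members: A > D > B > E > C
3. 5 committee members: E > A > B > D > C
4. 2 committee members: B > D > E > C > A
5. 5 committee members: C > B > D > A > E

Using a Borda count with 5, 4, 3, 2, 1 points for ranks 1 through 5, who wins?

B

D: 3·1 + 2·4 + 5·2 + 2·4 + 5·3 = 44
C: 3·2 + 2·1 + 5·1 + 2·2 + 5·5 = 42
B: 3·4 + 2·3 + 5·3 + 2·5 + 5·4 = 63
E: 3·5 + 2·2 + 5·5 + 2·3 + 5·1 = 55
A: 3·3 + 2·5 + 5·4 + 2·1 + 5·2 = 51
B has the highest Borda score (63).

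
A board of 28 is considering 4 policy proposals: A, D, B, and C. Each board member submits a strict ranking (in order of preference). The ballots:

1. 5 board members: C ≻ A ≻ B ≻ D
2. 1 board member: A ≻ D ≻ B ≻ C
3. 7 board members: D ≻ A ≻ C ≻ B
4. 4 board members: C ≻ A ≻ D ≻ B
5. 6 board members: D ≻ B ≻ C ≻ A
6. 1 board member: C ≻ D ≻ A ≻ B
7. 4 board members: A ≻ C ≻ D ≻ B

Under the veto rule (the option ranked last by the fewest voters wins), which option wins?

Last-place votes: A 6, D 5, B 16, C 1.
C is ranked last by the fewest voters, so C wins.

C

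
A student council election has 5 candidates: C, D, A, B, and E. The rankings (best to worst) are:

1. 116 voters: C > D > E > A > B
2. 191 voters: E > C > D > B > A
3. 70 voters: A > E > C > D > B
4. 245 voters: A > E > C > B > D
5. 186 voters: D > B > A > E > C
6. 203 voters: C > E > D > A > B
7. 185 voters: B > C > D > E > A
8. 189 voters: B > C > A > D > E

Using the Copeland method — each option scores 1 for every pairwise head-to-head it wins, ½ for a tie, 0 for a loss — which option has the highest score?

C: beats D, A, B, and E → score 4.
D: beats A and B; loses to C and E → score 2.
A: loses to C, D, B, and E → score 0.
B: beats A; loses to C, D, and E → score 1.
E: beats D, A, and B; loses to C → score 3.
C has the best pairwise record.

C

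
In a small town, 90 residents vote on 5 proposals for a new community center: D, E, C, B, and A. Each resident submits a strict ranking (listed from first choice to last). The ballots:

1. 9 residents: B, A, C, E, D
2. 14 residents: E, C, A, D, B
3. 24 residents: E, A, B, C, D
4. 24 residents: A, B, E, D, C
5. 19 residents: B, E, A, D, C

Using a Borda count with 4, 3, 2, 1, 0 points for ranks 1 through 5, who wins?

E

D: 9·0 + 14·1 + 24·0 + 24·1 + 19·1 = 57
E: 9·1 + 14·4 + 24·4 + 24·2 + 19·3 = 266
C: 9·2 + 14·3 + 24·1 + 24·0 + 19·0 = 84
B: 9·4 + 14·0 + 24·2 + 24·3 + 19·4 = 232
A: 9·3 + 14·2 + 24·3 + 24·4 + 19·2 = 261
E has the highest Borda score (266).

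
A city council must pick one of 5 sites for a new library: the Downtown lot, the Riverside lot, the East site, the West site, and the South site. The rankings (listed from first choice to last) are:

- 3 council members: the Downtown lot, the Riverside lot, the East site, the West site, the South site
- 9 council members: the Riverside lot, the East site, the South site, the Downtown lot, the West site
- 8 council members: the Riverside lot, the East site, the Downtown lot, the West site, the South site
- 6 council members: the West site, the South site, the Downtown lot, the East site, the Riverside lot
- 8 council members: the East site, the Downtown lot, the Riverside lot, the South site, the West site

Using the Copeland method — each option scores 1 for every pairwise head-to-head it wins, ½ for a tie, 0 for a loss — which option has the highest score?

the Riverside lot

the Downtown lot: beats the West site and the South site; ties the Riverside lot; loses to the East site → score 2.5.
the Riverside lot: beats the East site, the West site, and the South site; ties the Downtown lot → score 3.5.
the East site: beats the Downtown lot, the West site, and the South site; loses to the Riverside lot → score 3.
the West site: ties the South site; loses to the Downtown lot, the Riverside lot, and the East site → score 0.5.
the South site: ties the West site; loses to the Downtown lot, the Riverside lot, and the East site → score 0.5.
the Riverside lot has the best pairwise record.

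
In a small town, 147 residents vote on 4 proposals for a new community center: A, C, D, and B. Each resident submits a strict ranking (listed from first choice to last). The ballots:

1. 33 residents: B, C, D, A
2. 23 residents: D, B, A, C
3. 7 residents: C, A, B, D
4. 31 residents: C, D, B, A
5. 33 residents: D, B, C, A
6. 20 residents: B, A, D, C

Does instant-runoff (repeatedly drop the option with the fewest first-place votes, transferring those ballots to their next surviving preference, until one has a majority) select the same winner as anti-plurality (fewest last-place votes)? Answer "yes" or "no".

no

Instant-runoff — R1 A 0, C 38, D 56, B 53 (A out); R2 C 38, D 56, B 53 (C out); R3 D 87, B 60 (D winner). Winner: D.
Anti-plurality — last-place votes: A 97, C 43, D 7, B 0. Winner: B.
The two methods disagree.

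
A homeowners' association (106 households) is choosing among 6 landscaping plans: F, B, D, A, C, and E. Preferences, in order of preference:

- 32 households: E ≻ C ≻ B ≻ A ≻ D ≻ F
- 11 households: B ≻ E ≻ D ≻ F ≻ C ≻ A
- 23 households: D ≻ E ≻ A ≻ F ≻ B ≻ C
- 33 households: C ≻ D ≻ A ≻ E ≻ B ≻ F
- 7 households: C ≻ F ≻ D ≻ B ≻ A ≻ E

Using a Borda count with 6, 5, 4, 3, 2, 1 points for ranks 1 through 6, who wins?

F: 32·1 + 11·3 + 23·3 + 33·1 + 7·5 = 202
B: 32·4 + 11·6 + 23·2 + 33·2 + 7·3 = 327
D: 32·2 + 11·4 + 23·6 + 33·5 + 7·4 = 439
A: 32·3 + 11·1 + 23·4 + 33·4 + 7·2 = 345
C: 32·5 + 11·2 + 23·1 + 33·6 + 7·6 = 445
E: 32·6 + 11·5 + 23·5 + 33·3 + 7·1 = 468
E has the highest Borda score (468).

E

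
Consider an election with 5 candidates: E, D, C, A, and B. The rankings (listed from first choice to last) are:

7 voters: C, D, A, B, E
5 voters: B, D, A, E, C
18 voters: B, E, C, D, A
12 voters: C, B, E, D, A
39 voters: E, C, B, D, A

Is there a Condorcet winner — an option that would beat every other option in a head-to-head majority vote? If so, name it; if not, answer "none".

none

Checking pairwise contests:
B beats E 42–39.
E beats D 69–12.
E beats C 62–19.
E beats A 69–12.
C beats B 58–23.
Every option loses at least one head-to-head, so there is no Condorcet winner.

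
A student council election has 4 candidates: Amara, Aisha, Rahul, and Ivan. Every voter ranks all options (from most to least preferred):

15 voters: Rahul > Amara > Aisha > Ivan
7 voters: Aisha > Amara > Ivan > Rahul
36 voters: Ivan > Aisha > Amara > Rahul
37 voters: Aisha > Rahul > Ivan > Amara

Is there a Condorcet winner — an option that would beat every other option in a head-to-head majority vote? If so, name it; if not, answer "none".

Aisha vs Amara: 80–15 for Aisha.
Aisha vs Rahul: 80–15 for Aisha.
Aisha vs Ivan: 59–36 for Aisha.
Aisha beats every other option head-to-head.

Aisha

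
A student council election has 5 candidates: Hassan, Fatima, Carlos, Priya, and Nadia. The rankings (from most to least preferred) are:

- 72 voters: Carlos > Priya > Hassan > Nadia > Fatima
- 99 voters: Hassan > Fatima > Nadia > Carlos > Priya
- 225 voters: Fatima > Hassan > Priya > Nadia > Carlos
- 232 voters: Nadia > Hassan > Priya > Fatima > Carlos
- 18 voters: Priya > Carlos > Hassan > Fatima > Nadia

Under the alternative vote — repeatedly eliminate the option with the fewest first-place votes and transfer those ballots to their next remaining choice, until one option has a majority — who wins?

Round 1: Hassan 99, Fatima 225, Carlos 72, Priya 18, Nadia 232. Eliminate Priya.
Round 2: Hassan 99, Fatima 225, Carlos 90, Nadia 232. Eliminate Carlos.
Round 3: Hassan 189, Fatima 225, Nadia 232. Eliminate Hassan.
Round 4: Fatima 342, Nadia 304. Fatima has a majority.

Fatima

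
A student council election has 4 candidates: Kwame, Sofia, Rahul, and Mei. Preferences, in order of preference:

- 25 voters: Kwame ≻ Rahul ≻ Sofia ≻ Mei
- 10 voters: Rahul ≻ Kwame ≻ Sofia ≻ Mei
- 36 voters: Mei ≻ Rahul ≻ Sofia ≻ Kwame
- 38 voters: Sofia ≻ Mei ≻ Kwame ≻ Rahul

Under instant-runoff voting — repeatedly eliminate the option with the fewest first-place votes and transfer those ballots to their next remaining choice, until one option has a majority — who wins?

Sofia

Round 1: Kwame 25, Sofia 38, Rahul 10, Mei 36. Eliminate Rahul.
Round 2: Kwame 35, Sofia 38, Mei 36. Eliminate Kwame.
Round 3: Sofia 73, Mei 36. Sofia has a majority.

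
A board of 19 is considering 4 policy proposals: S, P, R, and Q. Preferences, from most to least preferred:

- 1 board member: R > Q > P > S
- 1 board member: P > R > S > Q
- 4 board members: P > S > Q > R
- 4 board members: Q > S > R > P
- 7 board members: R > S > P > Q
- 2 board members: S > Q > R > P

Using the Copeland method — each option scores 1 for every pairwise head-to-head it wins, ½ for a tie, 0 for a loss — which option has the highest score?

S

S: beats P, R, and Q → score 3.
P: beats Q; loses to S and R → score 1.
R: beats P; loses to S and Q → score 1.
Q: beats R; loses to S and P → score 1.
S has the best pairwise record.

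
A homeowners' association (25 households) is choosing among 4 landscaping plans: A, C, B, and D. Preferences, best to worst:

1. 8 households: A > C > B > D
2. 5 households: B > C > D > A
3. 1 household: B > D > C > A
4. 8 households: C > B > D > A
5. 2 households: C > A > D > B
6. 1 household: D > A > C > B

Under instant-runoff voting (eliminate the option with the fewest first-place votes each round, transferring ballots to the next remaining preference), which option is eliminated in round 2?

B

Round 1: A 8, C 10, B 6, D 1. Eliminate D.
Round 2: A 9, C 10, B 6. Eliminate B.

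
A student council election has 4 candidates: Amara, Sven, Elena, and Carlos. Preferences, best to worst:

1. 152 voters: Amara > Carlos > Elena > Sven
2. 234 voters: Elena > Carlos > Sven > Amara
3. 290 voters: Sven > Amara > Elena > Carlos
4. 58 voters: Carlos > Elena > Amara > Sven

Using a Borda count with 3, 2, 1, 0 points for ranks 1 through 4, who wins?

Elena

Amara: 152·3 + 234·0 + 290·2 + 58·1 = 1094
Sven: 152·0 + 234·1 + 290·3 + 58·0 = 1104
Elena: 152·1 + 234·3 + 290·1 + 58·2 = 1260
Carlos: 152·2 + 234·2 + 290·0 + 58·3 = 946
Elena has the highest Borda score (1260).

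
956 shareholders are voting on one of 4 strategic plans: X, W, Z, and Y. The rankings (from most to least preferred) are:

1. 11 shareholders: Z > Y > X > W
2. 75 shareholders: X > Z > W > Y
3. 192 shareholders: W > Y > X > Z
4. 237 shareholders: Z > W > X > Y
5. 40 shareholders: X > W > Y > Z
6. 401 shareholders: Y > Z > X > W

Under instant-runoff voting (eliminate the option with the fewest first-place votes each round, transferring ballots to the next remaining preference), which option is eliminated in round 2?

Round 1: X 115, W 192, Z 248, Y 401. Eliminate X.
Round 2: W 232, Z 323, Y 401. Eliminate W.

W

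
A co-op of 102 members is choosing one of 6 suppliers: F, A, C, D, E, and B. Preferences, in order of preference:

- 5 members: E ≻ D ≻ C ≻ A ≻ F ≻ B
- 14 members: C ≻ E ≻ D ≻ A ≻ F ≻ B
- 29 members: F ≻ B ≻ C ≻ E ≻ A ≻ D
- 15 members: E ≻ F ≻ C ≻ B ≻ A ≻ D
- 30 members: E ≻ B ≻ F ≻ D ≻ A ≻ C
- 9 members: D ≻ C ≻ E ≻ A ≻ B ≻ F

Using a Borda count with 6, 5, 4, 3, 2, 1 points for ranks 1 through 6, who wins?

E

F: 5·2 + 14·2 + 29·6 + 15·5 + 30·4 + 9·1 = 416
A: 5·3 + 14·3 + 29·2 + 15·2 + 30·2 + 9·3 = 232
C: 5·4 + 14·6 + 29·4 + 15·4 + 30·1 + 9·5 = 355
D: 5·5 + 14·4 + 29·1 + 15·1 + 30·3 + 9·6 = 269
E: 5·6 + 14·5 + 29·3 + 15·6 + 30·6 + 9·4 = 493
B: 5·1 + 14·1 + 29·5 + 15·3 + 30·5 + 9·2 = 377
E has the highest Borda score (493).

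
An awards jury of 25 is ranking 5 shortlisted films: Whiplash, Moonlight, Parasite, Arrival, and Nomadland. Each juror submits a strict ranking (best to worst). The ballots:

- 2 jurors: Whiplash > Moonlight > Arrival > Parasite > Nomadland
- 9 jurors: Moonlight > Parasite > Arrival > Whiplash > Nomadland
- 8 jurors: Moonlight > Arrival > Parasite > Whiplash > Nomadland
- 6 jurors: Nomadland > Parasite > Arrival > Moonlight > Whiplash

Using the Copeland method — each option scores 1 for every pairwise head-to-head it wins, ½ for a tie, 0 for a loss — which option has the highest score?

Moonlight

Whiplash: beats Nomadland; loses to Moonlight, Parasite, and Arrival → score 1.
Moonlight: beats Whiplash, Parasite, Arrival, and Nomadland → score 4.
Parasite: beats Whiplash, Arrival, and Nomadland; loses to Moonlight → score 3.
Arrival: beats Whiplash and Nomadland; loses to Moonlight and Parasite → score 2.
Nomadland: loses to Whiplash, Moonlight, Parasite, and Arrival → score 0.
Moonlight has the best pairwise record.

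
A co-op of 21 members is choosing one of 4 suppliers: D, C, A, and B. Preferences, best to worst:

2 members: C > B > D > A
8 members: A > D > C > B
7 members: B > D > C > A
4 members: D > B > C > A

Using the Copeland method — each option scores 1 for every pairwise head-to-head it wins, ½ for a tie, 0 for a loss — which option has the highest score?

D: beats C, A, and B → score 3.
C: beats A; loses to D and B → score 1.
A: loses to D, C, and B → score 0.
B: beats C and A; loses to D → score 2.
D has the best pairwise record.

D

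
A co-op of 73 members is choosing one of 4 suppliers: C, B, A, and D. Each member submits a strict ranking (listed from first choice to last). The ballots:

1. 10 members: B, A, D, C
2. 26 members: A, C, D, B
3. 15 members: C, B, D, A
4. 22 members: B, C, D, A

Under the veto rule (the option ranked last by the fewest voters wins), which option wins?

Last-place votes: C 10, B 26, A 37, D 0.
D is ranked last by the fewest voters, so D wins.

D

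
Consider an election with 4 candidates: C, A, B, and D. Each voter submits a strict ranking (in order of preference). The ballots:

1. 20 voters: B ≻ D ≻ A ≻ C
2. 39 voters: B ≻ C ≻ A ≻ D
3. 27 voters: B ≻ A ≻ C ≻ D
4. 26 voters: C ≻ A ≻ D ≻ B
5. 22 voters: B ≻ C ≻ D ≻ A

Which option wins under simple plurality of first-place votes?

First-place votes: C 26, A 0, B 108, D 0.
B has the most first-place votes.

B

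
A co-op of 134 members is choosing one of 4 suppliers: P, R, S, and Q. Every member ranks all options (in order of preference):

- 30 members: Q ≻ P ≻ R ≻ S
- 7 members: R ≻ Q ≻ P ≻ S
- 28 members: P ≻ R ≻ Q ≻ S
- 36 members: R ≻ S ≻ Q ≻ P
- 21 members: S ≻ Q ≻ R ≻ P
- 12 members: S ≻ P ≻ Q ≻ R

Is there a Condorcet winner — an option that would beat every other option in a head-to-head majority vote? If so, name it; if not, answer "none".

none

Checking pairwise contests:
S beats P 69–65.
P beats R 70–64.
R beats S 101–33.
R beats Q 71–63.
Every option loses at least one head-to-head, so there is no Condorcet winner.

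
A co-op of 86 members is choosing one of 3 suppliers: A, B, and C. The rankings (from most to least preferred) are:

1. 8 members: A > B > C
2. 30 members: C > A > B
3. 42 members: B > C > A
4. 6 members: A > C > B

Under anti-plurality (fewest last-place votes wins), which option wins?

Last-place votes: A 42, B 36, C 8.
C is ranked last by the fewest voters, so C wins.

C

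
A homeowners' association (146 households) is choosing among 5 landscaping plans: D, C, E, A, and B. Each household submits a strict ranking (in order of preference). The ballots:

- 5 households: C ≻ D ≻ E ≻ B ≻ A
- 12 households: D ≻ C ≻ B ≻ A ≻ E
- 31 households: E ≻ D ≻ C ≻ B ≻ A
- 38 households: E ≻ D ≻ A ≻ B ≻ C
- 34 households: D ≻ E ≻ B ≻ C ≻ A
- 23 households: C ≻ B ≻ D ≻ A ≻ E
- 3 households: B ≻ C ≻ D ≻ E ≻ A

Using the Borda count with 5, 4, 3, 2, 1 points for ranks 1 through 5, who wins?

D: 5·4 + 12·5 + 31·4 + 38·4 + 34·5 + 23·3 + 3·3 = 604
C: 5·5 + 12·4 + 31·3 + 38·1 + 34·2 + 23·5 + 3·4 = 399
E: 5·3 + 12·1 + 31·5 + 38·5 + 34·4 + 23·1 + 3·2 = 537
A: 5·1 + 12·2 + 31·1 + 38·3 + 34·1 + 23·2 + 3·1 = 257
B: 5·2 + 12·3 + 31·2 + 38·2 + 34·3 + 23·4 + 3·5 = 393
D has the highest Borda score (604).

D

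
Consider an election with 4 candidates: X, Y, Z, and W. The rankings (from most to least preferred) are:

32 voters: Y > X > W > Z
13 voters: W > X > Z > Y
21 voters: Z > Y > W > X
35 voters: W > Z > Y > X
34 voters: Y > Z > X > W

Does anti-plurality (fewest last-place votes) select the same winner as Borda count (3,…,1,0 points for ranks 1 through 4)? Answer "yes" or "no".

yes

Anti-plurality — last-place votes: X 56, Y 13, Z 32, W 34. Winner: Y.
Borda — scores: X 124, Y 275, Z 214, W 197. Winner: Y.
The two methods agree.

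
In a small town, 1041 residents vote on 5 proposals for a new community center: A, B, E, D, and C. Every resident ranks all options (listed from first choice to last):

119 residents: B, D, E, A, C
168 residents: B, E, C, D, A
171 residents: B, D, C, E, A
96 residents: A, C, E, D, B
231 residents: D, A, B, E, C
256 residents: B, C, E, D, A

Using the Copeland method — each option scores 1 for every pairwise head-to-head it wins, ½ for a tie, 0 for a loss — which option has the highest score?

B

A: loses to B, E, D, and C → score 0.
B: beats A, E, D, and C → score 4.
E: beats A; loses to B, D, and C → score 1.
D: beats A, E, and C; loses to B → score 3.
C: beats A and E; loses to B and D → score 2.
B has the best pairwise record.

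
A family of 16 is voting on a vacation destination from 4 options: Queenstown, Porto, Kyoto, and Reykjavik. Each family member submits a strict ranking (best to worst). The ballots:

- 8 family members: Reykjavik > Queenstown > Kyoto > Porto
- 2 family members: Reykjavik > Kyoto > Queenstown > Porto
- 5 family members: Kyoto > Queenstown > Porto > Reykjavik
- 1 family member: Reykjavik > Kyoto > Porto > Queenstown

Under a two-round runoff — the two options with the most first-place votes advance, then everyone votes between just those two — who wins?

Reykjavik

Round 1 first-place votes: Queenstown 0, Porto 0, Kyoto 5, Reykjavik 11.
Reykjavik and Kyoto advance.
Runoff: Reykjavik is preferred to Kyoto by 11 voters; Kyoto by 5.
Reykjavik wins the runoff.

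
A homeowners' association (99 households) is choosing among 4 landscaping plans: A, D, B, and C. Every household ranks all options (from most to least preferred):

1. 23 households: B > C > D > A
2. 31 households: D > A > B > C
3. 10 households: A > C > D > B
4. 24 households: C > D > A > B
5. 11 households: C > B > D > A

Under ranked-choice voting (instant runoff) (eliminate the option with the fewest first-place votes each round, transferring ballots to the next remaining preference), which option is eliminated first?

Round 1: A 10, D 31, B 23, C 35. Eliminate A.

A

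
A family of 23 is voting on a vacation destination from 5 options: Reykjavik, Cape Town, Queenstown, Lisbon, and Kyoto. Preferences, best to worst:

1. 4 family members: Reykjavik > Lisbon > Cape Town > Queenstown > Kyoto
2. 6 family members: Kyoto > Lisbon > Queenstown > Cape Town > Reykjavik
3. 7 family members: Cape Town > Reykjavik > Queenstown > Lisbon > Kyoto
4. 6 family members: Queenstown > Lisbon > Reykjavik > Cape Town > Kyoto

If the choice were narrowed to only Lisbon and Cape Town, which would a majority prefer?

Voters preferring Lisbon to Cape Town: 16; preferring Cape Town to Lisbon: 7.
Lisbon wins the head-to-head.

Lisbon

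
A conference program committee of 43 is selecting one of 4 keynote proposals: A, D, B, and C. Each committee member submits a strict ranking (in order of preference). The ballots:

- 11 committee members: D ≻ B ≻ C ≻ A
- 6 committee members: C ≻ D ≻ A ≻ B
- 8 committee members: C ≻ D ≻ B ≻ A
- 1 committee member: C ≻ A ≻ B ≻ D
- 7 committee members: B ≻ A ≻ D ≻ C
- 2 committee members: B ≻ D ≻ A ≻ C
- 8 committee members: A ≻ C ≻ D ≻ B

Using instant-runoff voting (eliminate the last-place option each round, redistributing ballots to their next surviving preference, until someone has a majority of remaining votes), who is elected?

C

Round 1: A 8, D 11, B 9, C 15. Eliminate A.
Round 2: D 11, B 9, C 23. C has a majority.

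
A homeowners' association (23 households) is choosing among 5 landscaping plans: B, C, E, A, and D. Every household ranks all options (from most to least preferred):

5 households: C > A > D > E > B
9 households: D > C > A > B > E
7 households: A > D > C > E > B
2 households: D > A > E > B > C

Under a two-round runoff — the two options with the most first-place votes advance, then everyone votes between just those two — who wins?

A

Round 1 first-place votes: B 0, C 5, E 0, A 7, D 11.
D and A advance.
Runoff: D is preferred to A by 11 voters; A by 12.
A wins the runoff.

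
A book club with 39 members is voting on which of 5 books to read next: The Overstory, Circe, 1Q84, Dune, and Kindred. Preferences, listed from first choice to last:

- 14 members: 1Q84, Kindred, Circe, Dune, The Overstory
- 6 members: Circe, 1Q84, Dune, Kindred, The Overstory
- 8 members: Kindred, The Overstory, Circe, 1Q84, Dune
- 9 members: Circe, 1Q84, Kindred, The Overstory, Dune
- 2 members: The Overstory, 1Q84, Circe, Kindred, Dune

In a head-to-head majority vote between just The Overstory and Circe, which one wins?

Circe

Voters preferring The Overstory to Circe: 10; preferring Circe to The Overstory: 29.
Circe wins the head-to-head.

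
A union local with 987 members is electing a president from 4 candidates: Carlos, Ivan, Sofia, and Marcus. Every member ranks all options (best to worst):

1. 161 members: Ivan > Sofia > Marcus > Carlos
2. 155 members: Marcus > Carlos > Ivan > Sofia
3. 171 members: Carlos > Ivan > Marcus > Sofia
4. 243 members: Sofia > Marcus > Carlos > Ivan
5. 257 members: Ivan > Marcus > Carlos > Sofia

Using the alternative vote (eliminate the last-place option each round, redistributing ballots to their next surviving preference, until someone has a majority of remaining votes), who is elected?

Carlos

Round 1: Carlos 171, Ivan 418, Sofia 243, Marcus 155. Eliminate Marcus.
Round 2: Carlos 326, Ivan 418, Sofia 243. Eliminate Sofia.
Round 3: Carlos 569, Ivan 418. Carlos has a majority.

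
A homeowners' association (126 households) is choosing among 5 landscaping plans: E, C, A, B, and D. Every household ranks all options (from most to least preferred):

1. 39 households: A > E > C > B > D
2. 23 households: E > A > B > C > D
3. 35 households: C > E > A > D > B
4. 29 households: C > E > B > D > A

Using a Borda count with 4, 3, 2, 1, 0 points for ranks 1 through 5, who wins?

E

E: 39·3 + 23·4 + 35·3 + 29·3 = 401
C: 39·2 + 23·1 + 35·4 + 29·4 = 357
A: 39·4 + 23·3 + 35·2 + 29·0 = 295
B: 39·1 + 23·2 + 35·0 + 29·2 = 143
D: 39·0 + 23·0 + 35·1 + 29·1 = 64
E has the highest Borda score (401).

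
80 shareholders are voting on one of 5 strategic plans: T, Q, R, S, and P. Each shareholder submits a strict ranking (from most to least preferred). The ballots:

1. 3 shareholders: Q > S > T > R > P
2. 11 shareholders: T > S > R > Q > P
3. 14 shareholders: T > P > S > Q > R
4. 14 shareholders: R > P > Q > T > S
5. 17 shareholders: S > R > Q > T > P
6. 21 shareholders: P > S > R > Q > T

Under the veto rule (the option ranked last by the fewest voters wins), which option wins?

Q

Last-place votes: T 21, Q 0, R 14, S 14, P 31.
Q is ranked last by the fewest voters, so Q wins.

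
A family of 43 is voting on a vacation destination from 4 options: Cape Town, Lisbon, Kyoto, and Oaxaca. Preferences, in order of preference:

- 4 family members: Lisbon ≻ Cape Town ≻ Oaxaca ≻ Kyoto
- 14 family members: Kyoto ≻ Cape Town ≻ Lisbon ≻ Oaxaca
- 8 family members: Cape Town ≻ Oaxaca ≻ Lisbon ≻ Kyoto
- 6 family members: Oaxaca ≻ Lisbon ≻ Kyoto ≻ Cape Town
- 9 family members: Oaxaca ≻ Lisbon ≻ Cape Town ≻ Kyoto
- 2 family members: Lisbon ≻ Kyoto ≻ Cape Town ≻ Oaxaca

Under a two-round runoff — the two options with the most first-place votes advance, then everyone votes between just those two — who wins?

Oaxaca

Round 1 first-place votes: Cape Town 8, Lisbon 6, Kyoto 14, Oaxaca 15.
Oaxaca and Kyoto advance.
Runoff: Oaxaca is preferred to Kyoto by 27 voters; Kyoto by 16.
Oaxaca wins the runoff.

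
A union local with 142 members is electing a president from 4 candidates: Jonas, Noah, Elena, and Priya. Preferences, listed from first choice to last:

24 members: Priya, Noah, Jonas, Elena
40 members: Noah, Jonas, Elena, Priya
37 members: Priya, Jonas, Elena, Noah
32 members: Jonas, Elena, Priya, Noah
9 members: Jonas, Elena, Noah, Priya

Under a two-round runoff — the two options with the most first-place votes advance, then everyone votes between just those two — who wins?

Round 1 first-place votes: Jonas 41, Noah 40, Elena 0, Priya 61.
Priya and Jonas advance.
Runoff: Priya is preferred to Jonas by 61 voters; Jonas by 81.
Jonas wins the runoff.

Jonas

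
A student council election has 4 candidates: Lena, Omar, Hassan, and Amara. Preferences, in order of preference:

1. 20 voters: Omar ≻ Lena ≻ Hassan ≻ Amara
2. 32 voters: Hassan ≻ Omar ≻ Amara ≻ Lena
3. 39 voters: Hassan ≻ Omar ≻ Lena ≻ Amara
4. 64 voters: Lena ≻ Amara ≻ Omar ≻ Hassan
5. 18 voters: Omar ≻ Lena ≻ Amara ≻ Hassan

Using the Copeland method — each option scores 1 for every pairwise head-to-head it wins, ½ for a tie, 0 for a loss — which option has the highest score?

Omar

Lena: beats Hassan and Amara; loses to Omar → score 2.
Omar: beats Lena, Hassan, and Amara → score 3.
Hassan: beats Amara; loses to Lena and Omar → score 1.
Amara: loses to Lena, Omar, and Hassan → score 0.
Omar has the best pairwise record.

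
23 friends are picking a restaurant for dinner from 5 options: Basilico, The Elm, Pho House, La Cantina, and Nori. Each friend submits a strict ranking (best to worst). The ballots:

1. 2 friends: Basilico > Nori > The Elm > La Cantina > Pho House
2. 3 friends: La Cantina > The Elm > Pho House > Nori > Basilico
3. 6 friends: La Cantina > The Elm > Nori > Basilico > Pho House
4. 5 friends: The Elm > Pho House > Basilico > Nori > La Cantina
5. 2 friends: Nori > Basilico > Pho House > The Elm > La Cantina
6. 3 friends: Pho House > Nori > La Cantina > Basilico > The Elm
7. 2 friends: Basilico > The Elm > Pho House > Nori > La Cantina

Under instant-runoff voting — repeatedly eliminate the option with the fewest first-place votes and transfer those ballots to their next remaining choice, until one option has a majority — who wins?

Round 1: Basilico 4, The Elm 5, Pho House 3, La Cantina 9, Nori 2. Eliminate Nori.
Round 2: Basilico 6, The Elm 5, Pho House 3, La Cantina 9. Eliminate Pho House.
Round 3: Basilico 6, The Elm 5, La Cantina 12. La Cantina has a majority.

La Cantina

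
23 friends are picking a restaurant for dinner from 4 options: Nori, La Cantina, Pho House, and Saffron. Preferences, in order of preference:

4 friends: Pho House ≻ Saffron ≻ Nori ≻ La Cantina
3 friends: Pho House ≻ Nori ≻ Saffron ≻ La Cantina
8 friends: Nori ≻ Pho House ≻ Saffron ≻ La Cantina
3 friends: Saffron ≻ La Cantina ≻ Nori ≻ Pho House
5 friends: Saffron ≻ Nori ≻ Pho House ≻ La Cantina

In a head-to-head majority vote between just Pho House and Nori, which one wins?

Voters preferring Pho House to Nori: 7; preferring Nori to Pho House: 16.
Nori wins the head-to-head.

Nori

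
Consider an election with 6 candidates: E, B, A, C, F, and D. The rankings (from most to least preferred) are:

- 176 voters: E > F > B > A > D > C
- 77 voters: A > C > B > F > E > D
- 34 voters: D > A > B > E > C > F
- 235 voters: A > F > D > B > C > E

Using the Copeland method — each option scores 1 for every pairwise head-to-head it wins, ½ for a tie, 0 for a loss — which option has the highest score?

A

E: loses to B, A, C, F, and D → score 0.
B: beats E and C; loses to A, F, and D → score 2.
A: beats E, B, C, F, and D → score 5.
C: beats E; loses to B, A, F, and D → score 1.
F: beats E, B, C, and D; loses to A → score 4.
D: beats E, B, and C; loses to A and F → score 3.
A has the best pairwise record.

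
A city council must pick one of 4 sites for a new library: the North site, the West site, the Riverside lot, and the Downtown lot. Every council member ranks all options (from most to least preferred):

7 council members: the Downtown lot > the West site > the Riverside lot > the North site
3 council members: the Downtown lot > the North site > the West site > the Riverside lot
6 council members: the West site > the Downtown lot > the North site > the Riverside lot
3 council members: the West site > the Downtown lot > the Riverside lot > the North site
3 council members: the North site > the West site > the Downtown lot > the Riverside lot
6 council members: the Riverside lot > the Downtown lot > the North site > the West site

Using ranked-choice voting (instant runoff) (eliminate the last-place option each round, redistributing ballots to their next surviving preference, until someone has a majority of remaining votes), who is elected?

the Downtown lot

Round 1: the North site 3, the West site 9, the Riverside lot 6, the Downtown lot 10. Eliminate the North site.
Round 2: the West site 12, the Riverside lot 6, the Downtown lot 10. Eliminate the Riverside lot.
Round 3: the West site 12, the Downtown lot 16. The Downtown lot has a majority.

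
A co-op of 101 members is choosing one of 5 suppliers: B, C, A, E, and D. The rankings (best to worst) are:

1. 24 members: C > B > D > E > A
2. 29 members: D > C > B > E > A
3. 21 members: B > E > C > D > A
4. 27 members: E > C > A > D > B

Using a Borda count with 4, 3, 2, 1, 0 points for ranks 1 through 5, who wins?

B: 24·3 + 29·2 + 21·4 + 27·0 = 214
C: 24·4 + 29·3 + 21·2 + 27·3 = 306
A: 24·0 + 29·0 + 21·0 + 27·2 = 54
E: 24·1 + 29·1 + 21·3 + 27·4 = 224
D: 24·2 + 29·4 + 21·1 + 27·1 = 212
C has the highest Borda score (306).

C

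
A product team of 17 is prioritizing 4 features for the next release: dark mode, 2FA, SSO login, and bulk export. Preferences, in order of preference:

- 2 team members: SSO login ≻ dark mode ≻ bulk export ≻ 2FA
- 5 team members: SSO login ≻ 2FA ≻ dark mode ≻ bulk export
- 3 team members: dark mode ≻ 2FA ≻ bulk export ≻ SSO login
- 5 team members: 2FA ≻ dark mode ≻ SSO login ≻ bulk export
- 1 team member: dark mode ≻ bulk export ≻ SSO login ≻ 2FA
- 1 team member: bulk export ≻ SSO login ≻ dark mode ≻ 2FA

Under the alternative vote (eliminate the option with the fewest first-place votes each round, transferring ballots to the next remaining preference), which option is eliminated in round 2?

Round 1: dark mode 4, 2FA 5, SSO login 7, bulk export 1. Eliminate bulk export.
Round 2: dark mode 4, 2FA 5, SSO login 8. Eliminate dark mode.

dark mode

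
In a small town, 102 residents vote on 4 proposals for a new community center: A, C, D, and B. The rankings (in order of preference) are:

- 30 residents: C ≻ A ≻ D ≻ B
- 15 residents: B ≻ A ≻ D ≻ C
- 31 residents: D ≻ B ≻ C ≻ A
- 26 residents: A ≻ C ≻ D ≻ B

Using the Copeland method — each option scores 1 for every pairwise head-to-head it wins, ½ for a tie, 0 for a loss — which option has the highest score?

A: beats D and B; loses to C → score 2.
C: beats A, D, and B → score 3.
D: beats B; loses to A and C → score 1.
B: loses to A, C, and D → score 0.
C has the best pairwise record.

C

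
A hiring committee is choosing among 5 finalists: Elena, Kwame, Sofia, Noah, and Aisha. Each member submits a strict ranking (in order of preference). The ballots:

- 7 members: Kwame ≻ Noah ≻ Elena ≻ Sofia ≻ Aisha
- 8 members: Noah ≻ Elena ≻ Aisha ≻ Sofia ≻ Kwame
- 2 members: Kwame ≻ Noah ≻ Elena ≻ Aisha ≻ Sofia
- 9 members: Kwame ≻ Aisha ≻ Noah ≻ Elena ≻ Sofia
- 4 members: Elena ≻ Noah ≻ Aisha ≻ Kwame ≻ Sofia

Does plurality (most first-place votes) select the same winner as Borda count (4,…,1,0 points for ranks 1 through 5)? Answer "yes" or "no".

no

Plurality — first-place votes: Elena 4, Kwame 18, Sofia 0, Noah 8, Aisha 0. Winner: Kwame.
Borda — scores: Elena 67, Kwame 76, Sofia 15, Noah 89, Aisha 53. Winner: Noah.
The two methods disagree.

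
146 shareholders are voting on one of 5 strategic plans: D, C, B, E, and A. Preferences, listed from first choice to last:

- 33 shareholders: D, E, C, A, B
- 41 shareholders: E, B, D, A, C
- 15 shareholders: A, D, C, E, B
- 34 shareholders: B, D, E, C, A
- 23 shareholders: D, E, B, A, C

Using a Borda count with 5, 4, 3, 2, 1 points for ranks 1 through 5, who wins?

D

D: 33·5 + 41·3 + 15·4 + 34·4 + 23·5 = 599
C: 33·3 + 41·1 + 15·3 + 34·2 + 23·1 = 276
B: 33·1 + 41·4 + 15·1 + 34·5 + 23·3 = 451
E: 33·4 + 41·5 + 15·2 + 34·3 + 23·4 = 561
A: 33·2 + 41·2 + 15·5 + 34·1 + 23·2 = 303
D has the highest Borda score (599).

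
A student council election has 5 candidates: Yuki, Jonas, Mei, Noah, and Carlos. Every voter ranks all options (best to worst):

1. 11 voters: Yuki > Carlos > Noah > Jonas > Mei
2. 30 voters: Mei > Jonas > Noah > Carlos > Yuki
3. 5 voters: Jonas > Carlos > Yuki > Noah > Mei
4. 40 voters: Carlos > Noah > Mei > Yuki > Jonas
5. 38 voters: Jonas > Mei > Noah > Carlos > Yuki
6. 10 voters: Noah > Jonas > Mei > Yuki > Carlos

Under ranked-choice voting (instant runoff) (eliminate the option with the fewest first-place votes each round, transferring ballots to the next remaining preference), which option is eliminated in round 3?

Round 1: Yuki 11, Jonas 43, Mei 30, Noah 10, Carlos 40. Eliminate Noah.
Round 2: Yuki 11, Jonas 53, Mei 30, Carlos 40. Eliminate Yuki.
Round 3: Jonas 53, Mei 30, Carlos 51. Eliminate Mei.

Mei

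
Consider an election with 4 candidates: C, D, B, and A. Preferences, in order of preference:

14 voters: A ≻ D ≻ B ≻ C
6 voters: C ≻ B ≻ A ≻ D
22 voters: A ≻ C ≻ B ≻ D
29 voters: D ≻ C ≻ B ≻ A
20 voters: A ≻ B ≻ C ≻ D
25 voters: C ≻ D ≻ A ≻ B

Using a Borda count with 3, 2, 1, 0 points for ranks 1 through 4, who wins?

C: 14·0 + 6·3 + 22·2 + 29·2 + 20·1 + 25·3 = 215
D: 14·2 + 6·0 + 22·0 + 29·3 + 20·0 + 25·2 = 165
B: 14·1 + 6·2 + 22·1 + 29·1 + 20·2 + 25·0 = 117
A: 14·3 + 6·1 + 22·3 + 29·0 + 20·3 + 25·1 = 199
C has the highest Borda score (215).

C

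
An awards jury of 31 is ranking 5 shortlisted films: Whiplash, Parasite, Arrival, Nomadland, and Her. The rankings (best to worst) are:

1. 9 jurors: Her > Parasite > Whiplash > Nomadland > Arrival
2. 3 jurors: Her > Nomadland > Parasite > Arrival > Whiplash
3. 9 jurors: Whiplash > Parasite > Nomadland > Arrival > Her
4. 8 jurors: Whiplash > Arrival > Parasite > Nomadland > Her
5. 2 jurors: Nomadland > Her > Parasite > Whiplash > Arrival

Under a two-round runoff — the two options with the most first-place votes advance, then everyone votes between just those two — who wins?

Whiplash

Round 1 first-place votes: Whiplash 17, Parasite 0, Arrival 0, Nomadland 2, Her 12.
Whiplash and Her advance.
Runoff: Whiplash is preferred to Her by 17 voters; Her by 14.
Whiplash wins the runoff.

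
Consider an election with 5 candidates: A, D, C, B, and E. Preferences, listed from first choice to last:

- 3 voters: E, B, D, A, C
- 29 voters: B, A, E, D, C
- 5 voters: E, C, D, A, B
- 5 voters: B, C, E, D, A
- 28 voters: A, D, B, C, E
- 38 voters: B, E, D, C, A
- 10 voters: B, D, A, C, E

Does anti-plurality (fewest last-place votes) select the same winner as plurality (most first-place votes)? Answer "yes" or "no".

no

Anti-plurality — last-place votes: A 43, D 0, C 32, B 5, E 38. Winner: D.
Plurality — first-place votes: A 28, D 0, C 0, B 82, E 8. Winner: B.
The two methods disagree.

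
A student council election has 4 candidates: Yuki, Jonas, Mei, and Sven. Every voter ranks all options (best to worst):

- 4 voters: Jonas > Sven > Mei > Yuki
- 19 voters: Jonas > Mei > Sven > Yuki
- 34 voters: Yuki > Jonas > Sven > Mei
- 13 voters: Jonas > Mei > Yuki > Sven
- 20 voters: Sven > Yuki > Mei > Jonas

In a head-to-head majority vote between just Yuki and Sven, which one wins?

Voters preferring Yuki to Sven: 47; preferring Sven to Yuki: 43.
Yuki wins the head-to-head.

Yuki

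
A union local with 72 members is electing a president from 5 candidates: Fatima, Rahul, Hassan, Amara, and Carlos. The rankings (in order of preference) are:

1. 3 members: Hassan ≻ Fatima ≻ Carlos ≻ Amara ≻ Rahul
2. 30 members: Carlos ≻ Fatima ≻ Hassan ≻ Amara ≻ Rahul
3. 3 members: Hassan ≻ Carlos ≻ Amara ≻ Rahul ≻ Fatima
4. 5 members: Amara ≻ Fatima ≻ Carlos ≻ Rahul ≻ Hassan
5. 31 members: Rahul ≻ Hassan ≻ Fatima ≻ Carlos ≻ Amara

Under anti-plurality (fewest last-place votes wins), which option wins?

Carlos

Last-place votes: Fatima 3, Rahul 33, Hassan 5, Amara 31, Carlos 0.
Carlos is ranked last by the fewest voters, so Carlos wins.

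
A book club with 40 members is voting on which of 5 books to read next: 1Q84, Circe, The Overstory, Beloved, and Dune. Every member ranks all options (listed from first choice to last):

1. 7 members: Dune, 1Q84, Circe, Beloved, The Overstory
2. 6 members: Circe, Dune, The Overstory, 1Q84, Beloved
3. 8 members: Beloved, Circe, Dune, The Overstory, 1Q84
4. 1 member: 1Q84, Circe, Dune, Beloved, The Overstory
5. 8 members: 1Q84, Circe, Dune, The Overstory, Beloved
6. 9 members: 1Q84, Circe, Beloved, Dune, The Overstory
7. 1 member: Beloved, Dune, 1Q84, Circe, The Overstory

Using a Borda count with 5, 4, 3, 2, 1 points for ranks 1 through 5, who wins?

Circe

1Q84: 7·4 + 6·2 + 8·1 + 1·5 + 8·5 + 9·5 + 1·3 = 141
Circe: 7·3 + 6·5 + 8·4 + 1·4 + 8·4 + 9·4 + 1·2 = 157
The Overstory: 7·1 + 6·3 + 8·2 + 1·1 + 8·2 + 9·1 + 1·1 = 68
Beloved: 7·2 + 6·1 + 8·5 + 1·2 + 8·1 + 9·3 + 1·5 = 102
Dune: 7·5 + 6·4 + 8·3 + 1·3 + 8·3 + 9·2 + 1·4 = 132
Circe has the highest Borda score (157).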